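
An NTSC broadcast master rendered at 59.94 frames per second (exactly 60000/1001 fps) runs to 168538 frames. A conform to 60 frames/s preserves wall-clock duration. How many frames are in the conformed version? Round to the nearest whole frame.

Frames at target rate = 168538 × (60) / (60000/1001) = 84353269/500 ≈ 168706.538.
Nearest whole frame: 168707.

168707 frames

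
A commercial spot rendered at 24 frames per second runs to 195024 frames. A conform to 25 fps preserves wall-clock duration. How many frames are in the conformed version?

203150 frames

Target frames = source frames × (target rate / source rate) = 195024 × (25)/(24) = 195024 × 25/24 = 203150.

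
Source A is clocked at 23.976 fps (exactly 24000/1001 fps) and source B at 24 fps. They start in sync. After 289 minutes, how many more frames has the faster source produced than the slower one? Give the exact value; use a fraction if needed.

289 min = 17340 s.
A emits 24000/1001 × 17340 = 416160000/1001 frames; B emits 24 × 17340 = 416160.
Difference = 416160/1001 frames (≈ 415.7443); B is ahead of A.

416160/1001 frames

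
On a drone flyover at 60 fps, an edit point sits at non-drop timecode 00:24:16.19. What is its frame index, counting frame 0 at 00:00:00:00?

Total seconds to the label: (0 × 3600 + 24 × 60 + 16) = 1456.
Frame index = 1456 × 60 + 19 = 87379.

87379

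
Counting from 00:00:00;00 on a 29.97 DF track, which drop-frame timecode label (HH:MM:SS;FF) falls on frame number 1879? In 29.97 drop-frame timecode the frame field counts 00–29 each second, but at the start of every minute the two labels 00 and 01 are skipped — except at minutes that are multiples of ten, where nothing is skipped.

00:01:02;21

Ten DF minutes hold 17982 frames, so frame 1879 lies in block 0 (frames 0–17981) with 1879 frames into that block.
The block's first minute is 1800 frames and the rest 1798 each; 1879 frames reaches minute 1, so 0 × 18 + 1 × 2 = 2 labels have been skipped so far.
Adding those back, label number 1879 + 2 = 1881 at 30 labels/s is 62 s + 21 f = 0 h 1 min 2 s frame 21, i.e. 00:01:02;21.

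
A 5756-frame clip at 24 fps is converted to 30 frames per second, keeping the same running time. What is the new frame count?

Target frames = source frames × (target rate / source rate) = 5756 × (30)/(24) = 5756 × 5/4 = 7195.

7195 frames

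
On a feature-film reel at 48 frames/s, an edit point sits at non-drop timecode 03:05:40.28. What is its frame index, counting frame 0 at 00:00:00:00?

534748

Total seconds to the label: (3 × 3600 + 5 × 60 + 40) = 11140.
Frame index = 11140 × 48 + 28 = 534748.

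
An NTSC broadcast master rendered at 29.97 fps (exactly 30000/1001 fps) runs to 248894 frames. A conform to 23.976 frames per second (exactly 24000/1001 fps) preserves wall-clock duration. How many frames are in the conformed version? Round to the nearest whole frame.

199115 frames

Frames at target rate = 248894 × (24000/1001) / (30000/1001) = 995576/5 ≈ 199115.200.
Nearest whole frame: 199115.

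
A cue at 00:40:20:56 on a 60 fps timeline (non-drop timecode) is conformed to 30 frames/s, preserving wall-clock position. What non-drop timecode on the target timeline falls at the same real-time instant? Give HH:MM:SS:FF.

00:40:20:28

Source frame index: (0×3600 + 40×60 + 20) × 60 + 56 = 145256.
Real time: 145256 / (60) = 36314/15 s.
Target frame: (36314/15) × (30) = 72628.
At 30 labels/s: frame 72628 → 00:40:20:28.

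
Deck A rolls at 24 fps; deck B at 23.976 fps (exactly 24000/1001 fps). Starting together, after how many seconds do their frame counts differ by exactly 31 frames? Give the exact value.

The gap grows by |24000/1001 − 24| = 24/1001 frames per second.
Time for a 31-frame gap: 31 ÷ (24/1001) = 31031/24 s.

31031/24 seconds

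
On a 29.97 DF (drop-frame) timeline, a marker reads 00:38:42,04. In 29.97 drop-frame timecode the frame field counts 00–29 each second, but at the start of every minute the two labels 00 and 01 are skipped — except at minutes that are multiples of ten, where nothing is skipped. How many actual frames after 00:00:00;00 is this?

As if non-drop at 30 labels/s: (0 × 3600 + 38 × 60 + 42) × 30 + 4 = 69664.
Minute boundaries passed: 38; those not divisible by 10: 38 − 3 = 35; dropped labels = 2 × 35 = 70.
Actual frame index = 69664 − 70 = 69594.

69594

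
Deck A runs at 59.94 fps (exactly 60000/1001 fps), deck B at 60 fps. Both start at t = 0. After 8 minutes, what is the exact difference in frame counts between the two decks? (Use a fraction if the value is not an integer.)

28800/1001 frames

8 min = 480 s.
A emits 60000/1001 × 480 = 28800000/1001 frames; B emits 60 × 480 = 28800.
Difference = 28800/1001 frames (≈ 28.7712); B is ahead of A.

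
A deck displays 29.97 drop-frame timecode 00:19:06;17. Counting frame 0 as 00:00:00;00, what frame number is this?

As if non-drop at 30 labels/s: (0 × 3600 + 19 × 60 + 6) × 30 + 17 = 34397.
Minute boundaries passed: 19; those not divisible by 10: 19 − 1 = 18; dropped labels = 2 × 18 = 36.
Actual frame index = 34397 − 36 = 34361.

34361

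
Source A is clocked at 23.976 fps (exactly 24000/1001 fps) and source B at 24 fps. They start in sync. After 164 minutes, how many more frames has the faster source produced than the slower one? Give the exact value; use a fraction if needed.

164 min = 9840 s.
A emits 24000/1001 × 9840 = 236160000/1001 frames; B emits 24 × 9840 = 236160.
Difference = 236160/1001 frames (≈ 235.9241); B is ahead of A.

236160/1001 frames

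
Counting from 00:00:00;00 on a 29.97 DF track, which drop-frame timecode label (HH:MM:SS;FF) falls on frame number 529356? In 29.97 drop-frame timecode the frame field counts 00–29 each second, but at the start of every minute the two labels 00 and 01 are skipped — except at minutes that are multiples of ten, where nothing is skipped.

Ten DF minutes hold 17982 frames, so frame 529356 lies in block 29 (frames 521478–539459) with 7878 frames into that block.
The block's first minute is 1800 frames and the rest 1798 each; 7878 frames reaches minute 4, so 29 × 18 + 4 × 2 = 530 labels have been skipped so far.
Adding those back, label number 529356 + 530 = 529886 at 30 labels/s is 17662 s + 26 f = 4 h 54 min 22 s frame 26, i.e. 04:54:22;26.

04:54:22;26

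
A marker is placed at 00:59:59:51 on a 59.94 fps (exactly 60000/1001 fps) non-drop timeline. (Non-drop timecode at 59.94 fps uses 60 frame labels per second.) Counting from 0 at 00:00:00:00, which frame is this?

Total seconds to the label: (0 × 3600 + 59 × 60 + 59) = 3599.
Frame index = 3599 × 60 + 51 = 215991.

frame 215991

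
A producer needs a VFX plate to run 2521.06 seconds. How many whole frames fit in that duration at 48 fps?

Frames = 2521.06 × 48 = 3025272/25 ≈ 121010.8800.
Complete frames: 121010.

121010 frames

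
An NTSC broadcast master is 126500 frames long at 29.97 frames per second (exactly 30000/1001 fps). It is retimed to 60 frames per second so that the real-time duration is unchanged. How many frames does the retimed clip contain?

Target frames = source frames × (target rate / source rate) = 126500 × (60)/(30000/1001) = 126500 × 1001/500 = 253253.

253253 frames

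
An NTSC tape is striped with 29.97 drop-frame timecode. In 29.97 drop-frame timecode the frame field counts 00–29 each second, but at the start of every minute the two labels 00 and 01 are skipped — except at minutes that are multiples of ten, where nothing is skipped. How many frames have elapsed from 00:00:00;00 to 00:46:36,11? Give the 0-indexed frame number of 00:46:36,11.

83807

As if non-drop at 30 labels/s: (0 × 3600 + 46 × 60 + 36) × 30 + 11 = 83891.
Minute boundaries passed: 46; those not divisible by 10: 46 − 4 = 42; dropped labels = 2 × 42 = 84.
Actual frame index = 83891 − 84 = 83807.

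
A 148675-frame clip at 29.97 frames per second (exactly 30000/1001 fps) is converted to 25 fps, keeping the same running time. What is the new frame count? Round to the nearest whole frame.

124020 frames

Frames at target rate = 148675 × (25) / (30000/1001) = 5952947/48 ≈ 124019.729.
Nearest whole frame: 124020.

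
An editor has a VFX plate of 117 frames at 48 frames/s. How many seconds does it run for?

Running time = 117 / (48) = 2.4375 s.

2.4375 seconds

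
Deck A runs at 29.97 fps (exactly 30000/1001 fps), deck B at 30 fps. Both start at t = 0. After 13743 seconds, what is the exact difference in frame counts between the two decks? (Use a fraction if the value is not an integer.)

412290/1001 frames

A emits 30000/1001 × 13743 = 412290000/1001 frames; B emits 30 × 13743 = 412290.
Difference = 412290/1001 frames (≈ 411.8781); B is ahead of A.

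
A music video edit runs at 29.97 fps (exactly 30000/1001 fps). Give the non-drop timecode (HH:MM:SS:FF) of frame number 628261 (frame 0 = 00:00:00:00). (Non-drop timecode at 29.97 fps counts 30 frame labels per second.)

05:49:02:01

628261 ÷ 30 = 20942 full seconds, remainder 1 frame.
20942 s = 5 h 49 min 2 s.
Timecode: 05:49:02:01.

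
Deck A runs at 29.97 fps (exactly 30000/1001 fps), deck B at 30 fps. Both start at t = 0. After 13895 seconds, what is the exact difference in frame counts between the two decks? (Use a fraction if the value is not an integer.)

A emits 30000/1001 × 13895 = 59550000/143 frames; B emits 30 × 13895 = 416850.
Difference = 59550/143 frames (≈ 416.4336); B is ahead of A.

59550/143 frames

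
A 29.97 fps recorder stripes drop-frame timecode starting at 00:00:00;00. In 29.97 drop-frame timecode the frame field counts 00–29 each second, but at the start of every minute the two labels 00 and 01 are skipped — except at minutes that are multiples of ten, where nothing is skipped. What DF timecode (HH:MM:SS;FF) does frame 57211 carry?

00:31:48;27

Each 10-minute DF block holds 10 × 60 × 30 − 9 × 2 = 17982 frames. 57211 ÷ 17982 → 3 full blocks, remainder 3265.
Within the partial block the first minute is 1800 frames and each further minute 1798, so 1 further minute boundary passed. Total skipped labels = 18 × 3 + 2 × 1 = 56.
Non-drop label index = 57211 + 56 = 57267; at 30 labels/s that is 00:31:48:27, i.e. DF 00:31:48;27.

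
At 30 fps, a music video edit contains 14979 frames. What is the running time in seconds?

Running time = 14979 / (30) = 499.3 s.

499.3 seconds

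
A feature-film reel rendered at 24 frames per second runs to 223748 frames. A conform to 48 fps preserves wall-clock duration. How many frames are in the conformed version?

447496 frames

Target frames = source frames × (target rate / source rate) = 223748 × (48)/(24) = 223748 × 2 = 447496.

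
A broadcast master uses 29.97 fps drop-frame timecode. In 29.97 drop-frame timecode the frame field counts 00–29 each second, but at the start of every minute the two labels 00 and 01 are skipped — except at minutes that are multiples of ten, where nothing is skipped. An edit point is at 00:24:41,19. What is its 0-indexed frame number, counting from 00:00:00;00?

As if non-drop at 30 labels/s: (0 × 3600 + 24 × 60 + 41) × 30 + 19 = 44449.
Minute boundaries passed: 24; those not divisible by 10: 24 − 2 = 22; dropped labels = 2 × 22 = 44.
Actual frame index = 44449 − 44 = 44405.

44405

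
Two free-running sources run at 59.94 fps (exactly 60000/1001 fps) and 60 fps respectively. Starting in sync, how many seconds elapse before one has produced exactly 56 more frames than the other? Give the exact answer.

14014/15 seconds

The gap grows by |60 − 60000/1001| = 60/1001 frames per second.
Time for a 56-frame gap: 56 ÷ (60/1001) = 14014/15 s.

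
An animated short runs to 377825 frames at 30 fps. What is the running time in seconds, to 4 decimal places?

12594.1667 seconds

Running time = 377825 × 1/30 = 75565/6 s ≈ 12594.1667 s.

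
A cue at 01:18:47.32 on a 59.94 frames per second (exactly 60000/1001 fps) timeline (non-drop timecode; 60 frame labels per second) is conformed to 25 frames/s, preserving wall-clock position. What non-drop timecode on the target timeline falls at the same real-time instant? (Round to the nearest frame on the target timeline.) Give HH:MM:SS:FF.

01:18:52:07

Source frame index: (1×3600 + 18×60 + 47) × 60 + 32 = 283652.
Real time: 283652 / (60000/1001) = 70983913/15000 s.
Target frame: (70983913/15000) × (25) = 70983913/600 ≈ 118306.522 → 118307.
At 25 labels/s: frame 118307 → 01:18:52:07.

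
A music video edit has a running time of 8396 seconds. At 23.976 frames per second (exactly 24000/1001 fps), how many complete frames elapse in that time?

201302 frames

Frames = 8396 × 24000/1001 = 201504000/1001 ≈ 201302.6973.
Complete frames: 201302.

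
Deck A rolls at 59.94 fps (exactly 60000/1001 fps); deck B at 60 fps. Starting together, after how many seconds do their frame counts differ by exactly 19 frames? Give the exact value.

The gap grows by |60 − 60000/1001| = 60/1001 frames per second.
Time for a 19-frame gap: 19 ÷ (60/1001) = 19019/60 s.

19019/60 seconds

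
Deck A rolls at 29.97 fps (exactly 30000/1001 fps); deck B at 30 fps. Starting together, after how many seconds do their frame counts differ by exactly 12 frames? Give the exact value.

400.4 seconds

The gap grows by |30 − 30000/1001| = 30/1001 frames per second.
Time for a 12-frame gap: 12 ÷ (30/1001) = 400.4 s.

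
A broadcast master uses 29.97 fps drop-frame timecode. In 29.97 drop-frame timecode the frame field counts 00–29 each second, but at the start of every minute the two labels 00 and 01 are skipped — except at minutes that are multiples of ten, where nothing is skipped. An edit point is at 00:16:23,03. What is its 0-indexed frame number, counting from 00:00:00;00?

29463

As if non-drop at 30 labels/s: (0 × 3600 + 16 × 60 + 23) × 30 + 3 = 29493.
Minute boundaries passed: 16; those not divisible by 10: 16 − 1 = 15; dropped labels = 2 × 15 = 30.
Actual frame index = 29493 − 30 = 29463.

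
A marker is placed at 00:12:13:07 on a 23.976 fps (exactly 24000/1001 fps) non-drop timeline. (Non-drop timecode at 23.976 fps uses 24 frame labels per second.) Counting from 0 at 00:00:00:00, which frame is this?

Total seconds to the label: (0 × 3600 + 12 × 60 + 13) = 733.
Frame index = 733 × 24 + 7 = 17599.

frame 17599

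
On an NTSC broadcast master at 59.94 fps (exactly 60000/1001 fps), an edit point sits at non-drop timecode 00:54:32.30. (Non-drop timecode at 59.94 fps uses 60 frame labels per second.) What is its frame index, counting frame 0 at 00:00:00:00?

Total seconds to the label: (0 × 3600 + 54 × 60 + 32) = 3272.
Frame index = 3272 × 60 + 30 = 196350.

196350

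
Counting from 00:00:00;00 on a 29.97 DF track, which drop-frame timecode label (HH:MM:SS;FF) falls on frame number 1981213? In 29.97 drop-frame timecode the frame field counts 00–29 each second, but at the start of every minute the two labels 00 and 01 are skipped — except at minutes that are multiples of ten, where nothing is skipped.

18:21:46;15

Ten DF minutes hold 17982 frames, so frame 1981213 lies in block 110 (frames 1978020–1996001) with 3193 frames into that block.
The block's first minute is 1800 frames and the rest 1798 each; 3193 frames reaches minute 1, so 110 × 18 + 1 × 2 = 1982 labels have been skipped so far.
Adding those back, label number 1981213 + 1982 = 1983195 at 30 labels/s is 66106 s + 15 f = 18 h 21 min 46 s frame 15, i.e. 18:21:46;15.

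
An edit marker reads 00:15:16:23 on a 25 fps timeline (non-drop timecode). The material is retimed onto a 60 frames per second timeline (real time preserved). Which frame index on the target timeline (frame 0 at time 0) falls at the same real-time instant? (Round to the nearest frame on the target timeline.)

frame 55015

Source frame index: (0×3600 + 15×60 + 16) × 25 + 23 = 22923.
Real time: 22923 / (25) = 22923/25 s.
Target frame: (22923/25) × (60) = 275076/5 ≈ 55015.200 → 55015.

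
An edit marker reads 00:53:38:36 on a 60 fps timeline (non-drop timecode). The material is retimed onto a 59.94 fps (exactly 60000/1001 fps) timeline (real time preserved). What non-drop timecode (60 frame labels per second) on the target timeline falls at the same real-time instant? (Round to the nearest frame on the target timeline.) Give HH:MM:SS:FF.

Source frame index: (0×3600 + 53×60 + 38) × 60 + 36 = 193116.
Real time: 193116 / (60) = 16093/5 s.
Target frame: (16093/5) × (60000/1001) = 2508000/13 ≈ 192923.077 → 192923.
At 60 labels/s: frame 192923 → 00:53:35:23.

00:53:35:23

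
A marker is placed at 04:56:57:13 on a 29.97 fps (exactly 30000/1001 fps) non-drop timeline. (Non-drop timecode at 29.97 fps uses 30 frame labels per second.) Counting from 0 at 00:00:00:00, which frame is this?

frame 534523

Total seconds to the label: (4 × 3600 + 56 × 60 + 57) = 17817.
Frame index = 17817 × 30 + 13 = 534523.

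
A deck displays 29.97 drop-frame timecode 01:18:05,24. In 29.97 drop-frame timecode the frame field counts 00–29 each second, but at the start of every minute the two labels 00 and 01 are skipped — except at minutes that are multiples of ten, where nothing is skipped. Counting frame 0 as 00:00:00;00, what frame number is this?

As if non-drop at 30 labels/s: (1 × 3600 + 18 × 60 + 5) × 30 + 24 = 140574.
Minute boundaries passed: 78; those not divisible by 10: 78 − 7 = 71; dropped labels = 2 × 71 = 142.
Actual frame index = 140574 − 142 = 140432.

140432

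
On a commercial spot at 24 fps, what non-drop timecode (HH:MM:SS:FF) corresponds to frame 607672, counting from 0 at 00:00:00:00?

07:01:59:16

607672 ÷ 24 = 25319 full seconds, remainder 16 frames.
25319 s = 7 h 1 min 59 s.
Timecode: 07:01:59:16.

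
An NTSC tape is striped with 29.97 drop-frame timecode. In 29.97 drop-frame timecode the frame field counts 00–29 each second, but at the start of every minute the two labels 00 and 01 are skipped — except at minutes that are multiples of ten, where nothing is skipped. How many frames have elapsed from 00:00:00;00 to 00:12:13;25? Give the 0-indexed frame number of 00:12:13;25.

Complete 10-minute blocks: 1, each 17982 frames → 17982.
Remaining 2 whole minutes in the current block: 1800 + 1 × 1798 = 3598 frames.
Within the current minute: 13 × 30 + 25 − 2 = 413 (labels ;00/;01 skipped at this minute). Total = 17982 + 3598 + 413 = 21993.

21993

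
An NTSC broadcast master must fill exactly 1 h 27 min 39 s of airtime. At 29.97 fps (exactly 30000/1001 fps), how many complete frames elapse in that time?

157612 frames

1 h 27 min 39 s = 5259 s.
Frames = 5259 × 30000/1001 = 157770000/1001 ≈ 157612.3876.
Complete frames: 157612.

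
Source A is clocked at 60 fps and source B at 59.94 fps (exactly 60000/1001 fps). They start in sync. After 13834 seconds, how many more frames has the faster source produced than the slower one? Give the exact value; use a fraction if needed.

830040/1001 frames

A emits 60 × 13834 = 830040 frames; B emits 60000/1001 × 13834 = 830040000/1001.
Difference = 830040/1001 frames (≈ 829.2108); B is behind A.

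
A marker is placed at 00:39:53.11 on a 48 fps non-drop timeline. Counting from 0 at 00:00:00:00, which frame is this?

frame 114875

Total seconds to the label: (0 × 3600 + 39 × 60 + 53) = 2393.
Frame index = 2393 × 48 + 11 = 114875.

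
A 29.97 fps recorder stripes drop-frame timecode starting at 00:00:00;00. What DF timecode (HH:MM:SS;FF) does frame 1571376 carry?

Each 10-minute DF block holds 10 × 60 × 30 − 9 × 2 = 17982 frames. 1571376 ÷ 17982 → 87 full blocks, remainder 6942.
Within the partial block the first minute is 1800 frames and each further minute 1798, so 3 further minute boundaries passed. Total skipped labels = 18 × 87 + 2 × 3 = 1572.
Non-drop label index = 1571376 + 1572 = 1572948; at 30 labels/s that is 14:33:51:18, i.e. DF 14:33:51;18.

14:33:51;18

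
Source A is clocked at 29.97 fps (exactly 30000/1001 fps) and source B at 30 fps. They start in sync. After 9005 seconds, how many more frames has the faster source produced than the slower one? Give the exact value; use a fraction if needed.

A emits 30000/1001 × 9005 = 270150000/1001 frames; B emits 30 × 9005 = 270150.
Difference = 270150/1001 frames (≈ 269.8801); B is ahead of A.

270150/1001 frames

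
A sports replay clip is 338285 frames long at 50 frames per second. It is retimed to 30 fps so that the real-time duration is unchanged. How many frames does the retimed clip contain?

Target frames = source frames × (target rate / source rate) = 338285 × (30)/(50) = 338285 × 3/5 = 202971.

202971 frames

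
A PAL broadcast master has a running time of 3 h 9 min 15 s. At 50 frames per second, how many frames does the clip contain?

3 h 9 min 15 s = 11355 s.
Frames = 11355 × 50 = 567750.

567750 frames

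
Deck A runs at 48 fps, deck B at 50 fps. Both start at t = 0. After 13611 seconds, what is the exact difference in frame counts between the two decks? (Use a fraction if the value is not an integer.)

27222 frames

A emits 48 × 13611 = 653328 frames; B emits 50 × 13611 = 680550.
Difference = 27222 frames; B is ahead of A.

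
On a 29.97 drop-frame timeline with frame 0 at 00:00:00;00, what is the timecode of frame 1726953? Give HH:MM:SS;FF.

16:00:22;21

Ten DF minutes hold 17982 frames, so frame 1726953 lies in block 96 (frames 1726272–1744253) with 681 frames into that block.
The block's first minute is 1800 frames and the rest 1798 each; 681 frames reaches minute 0, so 96 × 18 + 0 × 2 = 1728 labels have been skipped so far.
Adding those back, label number 1726953 + 1728 = 1728681 at 30 labels/s is 57622 s + 21 f = 16 h 0 min 22 s frame 21, i.e. 16:00:22;21.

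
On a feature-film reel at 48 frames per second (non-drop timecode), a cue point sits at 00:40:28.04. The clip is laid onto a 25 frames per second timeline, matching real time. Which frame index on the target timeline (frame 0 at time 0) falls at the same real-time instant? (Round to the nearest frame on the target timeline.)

frame 60702

Source frame index: (0×3600 + 40×60 + 28) × 48 + 4 = 116548.
Real time: 116548 / (48) = 29137/12 s.
Target frame: (29137/12) × (25) = 728425/12 ≈ 60702.083 → 60702.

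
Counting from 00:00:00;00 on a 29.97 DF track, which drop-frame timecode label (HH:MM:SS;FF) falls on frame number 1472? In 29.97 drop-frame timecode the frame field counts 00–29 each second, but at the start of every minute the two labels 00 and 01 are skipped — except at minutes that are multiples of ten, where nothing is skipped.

Ten DF minutes hold 17982 frames, so frame 1472 lies in block 0 (frames 0–17981) with 1472 frames into that block.
The block's first minute is 1800 frames and the rest 1798 each; 1472 frames reaches minute 0, so 0 × 18 + 0 × 2 = 0 labels have been skipped so far.
Adding those back, label number 1472 + 0 = 1472 at 30 labels/s is 49 s + 2 f = 0 h 0 min 49 s frame 2, i.e. 00:00:49;02.

00:00:49;02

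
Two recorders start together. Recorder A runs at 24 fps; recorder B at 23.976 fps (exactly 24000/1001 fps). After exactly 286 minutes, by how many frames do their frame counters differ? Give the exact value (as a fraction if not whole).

2880/7 frames

286 min = 17160 s.
A emits 24 × 17160 = 411840 frames; B emits 24000/1001 × 17160 = 2880000/7.
Difference = 2880/7 frames (≈ 411.4286); B is behind A.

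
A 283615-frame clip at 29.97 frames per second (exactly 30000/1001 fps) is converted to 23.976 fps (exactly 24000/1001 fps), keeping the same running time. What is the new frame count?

226892 frames

Target frames = source frames × (target rate / source rate) = 283615 × (24000/1001)/(30000/1001) = 283615 × 4/5 = 226892.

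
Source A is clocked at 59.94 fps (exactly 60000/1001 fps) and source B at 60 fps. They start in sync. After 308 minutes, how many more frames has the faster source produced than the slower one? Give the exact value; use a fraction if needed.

14400/13 frames

308 min = 18480 s.
A emits 60000/1001 × 18480 = 14400000/13 frames; B emits 60 × 18480 = 1108800.
Difference = 14400/13 frames (≈ 1107.6923); B is ahead of A.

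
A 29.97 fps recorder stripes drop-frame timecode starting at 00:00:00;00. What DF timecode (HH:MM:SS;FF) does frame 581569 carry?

Ten DF minutes hold 17982 frames, so frame 581569 lies in block 32 (frames 575424–593405) with 6145 frames into that block.
The block's first minute is 1800 frames and the rest 1798 each; 6145 frames reaches minute 3, so 32 × 18 + 3 × 2 = 582 labels have been skipped so far.
Adding those back, label number 581569 + 582 = 582151 at 30 labels/s is 19405 s + 1 f = 5 h 23 min 25 s frame 1, i.e. 05:23:25;01.

05:23:25;01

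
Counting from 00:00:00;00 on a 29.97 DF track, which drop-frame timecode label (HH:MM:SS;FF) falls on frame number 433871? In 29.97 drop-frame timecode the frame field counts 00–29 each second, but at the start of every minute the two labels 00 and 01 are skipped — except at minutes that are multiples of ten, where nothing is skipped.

04:01:16;25

Ten DF minutes hold 17982 frames, so frame 433871 lies in block 24 (frames 431568–449549) with 2303 frames into that block.
The block's first minute is 1800 frames and the rest 1798 each; 2303 frames reaches minute 1, so 24 × 18 + 1 × 2 = 434 labels have been skipped so far.
Adding those back, label number 433871 + 434 = 434305 at 30 labels/s is 14476 s + 25 f = 4 h 1 min 16 s frame 25, i.e. 04:01:16;25.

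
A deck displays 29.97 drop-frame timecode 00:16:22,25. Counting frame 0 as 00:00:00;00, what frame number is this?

29455

As if non-drop at 30 labels/s: (0 × 3600 + 16 × 60 + 22) × 30 + 25 = 29485.
Minute boundaries passed: 16; those not divisible by 10: 16 − 1 = 15; dropped labels = 2 × 15 = 30.
Actual frame index = 29485 − 30 = 29455.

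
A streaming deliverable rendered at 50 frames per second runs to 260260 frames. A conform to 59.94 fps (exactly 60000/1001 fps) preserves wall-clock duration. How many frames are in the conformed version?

312000 frames

Target frames = source frames × (target rate / source rate) = 260260 × (60000/1001)/(50) = 260260 × 1200/1001 = 312000.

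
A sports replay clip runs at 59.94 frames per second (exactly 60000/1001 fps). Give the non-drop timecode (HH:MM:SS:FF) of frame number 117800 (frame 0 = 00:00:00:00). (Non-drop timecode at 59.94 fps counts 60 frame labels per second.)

00:32:43:20

117800 ÷ 60 = 1963 full seconds, remainder 20 frames.
1963 s = 0 h 32 min 43 s.
Timecode: 00:32:43:20.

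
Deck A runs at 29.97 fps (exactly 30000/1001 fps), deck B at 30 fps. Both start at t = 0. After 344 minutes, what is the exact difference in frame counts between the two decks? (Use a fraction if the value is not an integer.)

619200/1001 frames

344 min = 20640 s.
A emits 30000/1001 × 20640 = 619200000/1001 frames; B emits 30 × 20640 = 619200.
Difference = 619200/1001 frames (≈ 618.5814); B is ahead of A.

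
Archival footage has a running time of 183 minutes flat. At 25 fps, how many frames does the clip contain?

274500 frames

183 min = 10980 s.
Frames = 10980 × 25 = 274500.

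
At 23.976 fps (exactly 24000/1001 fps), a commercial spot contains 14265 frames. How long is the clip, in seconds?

594.969375 seconds

Running time = 14265 / (24000/1001) = 594.969375 s.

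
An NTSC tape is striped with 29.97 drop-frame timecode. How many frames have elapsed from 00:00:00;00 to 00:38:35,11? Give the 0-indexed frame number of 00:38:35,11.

69391

Complete 10-minute blocks: 3, each 17982 frames → 53946.
Remaining 8 whole minutes in the current block: 1800 + 7 × 1798 = 14386 frames.
Within the current minute: 35 × 30 + 11 − 2 = 1059 (labels ;00/;01 skipped at this minute). Total = 53946 + 14386 + 1059 = 69391.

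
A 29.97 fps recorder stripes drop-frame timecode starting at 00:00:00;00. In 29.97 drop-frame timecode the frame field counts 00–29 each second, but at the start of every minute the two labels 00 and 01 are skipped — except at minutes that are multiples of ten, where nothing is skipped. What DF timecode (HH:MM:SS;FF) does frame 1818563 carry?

Each 10-minute DF block holds 10 × 60 × 30 − 9 × 2 = 17982 frames. 1818563 ÷ 17982 → 101 full blocks, remainder 2381.
Within the partial block the first minute is 1800 frames and each further minute 1798, so 1 further minute boundary passed. Total skipped labels = 18 × 101 + 2 × 1 = 1820.
Non-drop label index = 1818563 + 1820 = 1820383; at 30 labels/s that is 16:51:19:13, i.e. DF 16:51:19;13.

16:51:19;13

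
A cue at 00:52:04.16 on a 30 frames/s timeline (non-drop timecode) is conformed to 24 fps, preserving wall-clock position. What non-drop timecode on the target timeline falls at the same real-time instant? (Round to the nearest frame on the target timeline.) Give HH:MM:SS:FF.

00:52:04:13

Source frame index: (0×3600 + 52×60 + 4) × 30 + 16 = 93736.
Real time: 93736 / (30) = 46868/15 s.
Target frame: (46868/15) × (24) = 374944/5 ≈ 74988.800 → 74989.
At 24 labels/s: frame 74989 → 00:52:04:13.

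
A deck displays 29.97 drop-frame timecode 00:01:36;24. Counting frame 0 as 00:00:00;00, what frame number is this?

As if non-drop at 30 labels/s: (0 × 3600 + 1 × 60 + 36) × 30 + 24 = 2904.
Minute boundaries passed: 1; those not divisible by 10: 1 − 0 = 1; dropped labels = 2 × 1 = 2.
Actual frame index = 2904 − 2 = 2902.

2902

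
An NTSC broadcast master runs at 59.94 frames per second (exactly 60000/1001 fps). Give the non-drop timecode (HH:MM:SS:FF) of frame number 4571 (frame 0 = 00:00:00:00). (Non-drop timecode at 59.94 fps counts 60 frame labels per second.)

00:01:16:11

4571 ÷ 60 = 76 full seconds, remainder 11 frames.
76 s = 0 h 1 min 16 s.
Timecode: 00:01:16:11.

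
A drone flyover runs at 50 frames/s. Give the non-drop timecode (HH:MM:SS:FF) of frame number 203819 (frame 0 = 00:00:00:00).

01:07:56:19

203819 ÷ 50 = 4076 full seconds, remainder 19 frames.
4076 s = 1 h 7 min 56 s.
Timecode: 01:07:56:19.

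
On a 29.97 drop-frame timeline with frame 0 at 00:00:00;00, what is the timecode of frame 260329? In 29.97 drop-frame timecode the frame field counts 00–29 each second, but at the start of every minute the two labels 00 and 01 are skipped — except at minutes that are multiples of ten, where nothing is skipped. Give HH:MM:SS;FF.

02:24:46;09

Each 10-minute DF block holds 10 × 60 × 30 − 9 × 2 = 17982 frames. 260329 ÷ 17982 → 14 full blocks, remainder 8581.
Within the partial block the first minute is 1800 frames and each further minute 1798, so 4 further minute boundaries passed. Total skipped labels = 18 × 14 + 2 × 4 = 260.
Non-drop label index = 260329 + 260 = 260589; at 30 labels/s that is 02:24:46:09, i.e. DF 02:24:46;09.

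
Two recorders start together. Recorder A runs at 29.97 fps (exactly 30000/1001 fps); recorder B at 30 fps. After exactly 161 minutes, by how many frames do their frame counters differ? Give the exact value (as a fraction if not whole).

161 min = 9660 s.
A emits 30000/1001 × 9660 = 41400000/143 frames; B emits 30 × 9660 = 289800.
Difference = 41400/143 frames (≈ 289.5105); B is ahead of A.

41400/143 frames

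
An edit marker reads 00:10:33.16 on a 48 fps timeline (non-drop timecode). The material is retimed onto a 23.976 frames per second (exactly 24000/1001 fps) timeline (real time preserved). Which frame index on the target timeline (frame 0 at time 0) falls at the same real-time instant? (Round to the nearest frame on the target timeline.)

Source frame index: (0×3600 + 10×60 + 33) × 48 + 16 = 30400.
Real time: 30400 / (48) = 1900/3 s.
Target frame: (1900/3) × (24000/1001) = 15200000/1001 ≈ 15184.815 → 15185.

frame 15185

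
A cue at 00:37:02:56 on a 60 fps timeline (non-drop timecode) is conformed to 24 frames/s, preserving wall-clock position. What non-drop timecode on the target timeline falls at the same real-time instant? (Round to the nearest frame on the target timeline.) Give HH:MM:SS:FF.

Source frame index: (0×3600 + 37×60 + 2) × 60 + 56 = 133376.
Real time: 133376 / (60) = 33344/15 s.
Target frame: (33344/15) × (24) = 266752/5 ≈ 53350.400 → 53350.
At 24 labels/s: frame 53350 → 00:37:02:22.

00:37:02:22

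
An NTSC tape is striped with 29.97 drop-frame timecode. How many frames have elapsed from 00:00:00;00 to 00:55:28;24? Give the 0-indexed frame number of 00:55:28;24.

Complete 10-minute blocks: 5, each 17982 frames → 89910.
Remaining 5 whole minutes in the current block: 1800 + 4 × 1798 = 8992 frames.
Within the current minute: 28 × 30 + 24 − 2 = 862 (labels ;00/;01 skipped at this minute). Total = 89910 + 8992 + 862 = 99764.

99764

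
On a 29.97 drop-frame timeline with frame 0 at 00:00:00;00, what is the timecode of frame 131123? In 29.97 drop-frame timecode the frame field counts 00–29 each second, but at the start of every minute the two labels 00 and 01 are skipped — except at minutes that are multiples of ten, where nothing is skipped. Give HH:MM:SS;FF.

Ten DF minutes hold 17982 frames, so frame 131123 lies in block 7 (frames 125874–143855) with 5249 frames into that block.
The block's first minute is 1800 frames and the rest 1798 each; 5249 frames reaches minute 2, so 7 × 18 + 2 × 2 = 130 labels have been skipped so far.
Adding those back, label number 131123 + 130 = 131253 at 30 labels/s is 4375 s + 3 f = 1 h 12 min 55 s frame 3, i.e. 01:12:55;03.

01:12:55;03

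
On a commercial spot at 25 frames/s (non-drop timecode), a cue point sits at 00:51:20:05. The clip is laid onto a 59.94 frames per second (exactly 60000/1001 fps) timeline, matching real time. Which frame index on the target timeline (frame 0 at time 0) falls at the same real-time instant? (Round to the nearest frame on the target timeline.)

Source frame index: (0×3600 + 51×60 + 20) × 25 + 5 = 77005.
Real time: 77005 / (25) = 15401/5 s.
Target frame: (15401/5) × (60000/1001) = 184812000/1001 ≈ 184627.373 → 184627.

frame 184627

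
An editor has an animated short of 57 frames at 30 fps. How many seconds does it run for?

1.9 seconds

Running time = 57 / (30) = 1.9 s.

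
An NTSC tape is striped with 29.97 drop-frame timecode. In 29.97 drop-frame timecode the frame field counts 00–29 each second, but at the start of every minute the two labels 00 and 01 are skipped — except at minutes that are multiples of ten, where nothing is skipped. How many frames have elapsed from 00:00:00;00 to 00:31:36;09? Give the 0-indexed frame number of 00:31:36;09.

As if non-drop at 30 labels/s: (0 × 3600 + 31 × 60 + 36) × 30 + 9 = 56889.
Minute boundaries passed: 31; those not divisible by 10: 31 − 3 = 28; dropped labels = 2 × 28 = 56.
Actual frame index = 56889 − 56 = 56833.

56833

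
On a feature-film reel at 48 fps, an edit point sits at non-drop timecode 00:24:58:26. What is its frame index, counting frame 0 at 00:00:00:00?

71930

Total seconds to the label: (0 × 3600 + 24 × 60 + 58) = 1498.
Frame index = 1498 × 48 + 26 = 71930.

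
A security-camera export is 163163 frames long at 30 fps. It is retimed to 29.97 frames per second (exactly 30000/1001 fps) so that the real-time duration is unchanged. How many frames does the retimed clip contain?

163000 frames

Target frames = source frames × (target rate / source rate) = 163163 × (30000/1001)/(30) = 163163 × 1000/1001 = 163000.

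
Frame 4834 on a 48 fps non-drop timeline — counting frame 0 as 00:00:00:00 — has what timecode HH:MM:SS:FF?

4834 ÷ 48 = 100 full seconds, remainder 34 frames.
100 s = 0 h 1 min 40 s.
Timecode: 00:01:40:34.

00:01:40:34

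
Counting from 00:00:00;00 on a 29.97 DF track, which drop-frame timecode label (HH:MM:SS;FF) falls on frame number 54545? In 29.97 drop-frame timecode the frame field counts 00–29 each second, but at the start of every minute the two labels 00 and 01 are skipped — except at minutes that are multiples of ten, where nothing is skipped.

00:30:19;29

Ten DF minutes hold 17982 frames, so frame 54545 lies in block 3 (frames 53946–71927) with 599 frames into that block.
The block's first minute is 1800 frames and the rest 1798 each; 599 frames reaches minute 0, so 3 × 18 + 0 × 2 = 54 labels have been skipped so far.
Adding those back, label number 54545 + 54 = 54599 at 30 labels/s is 1819 s + 29 f = 0 h 30 min 19 s frame 29, i.e. 00:30:19;29.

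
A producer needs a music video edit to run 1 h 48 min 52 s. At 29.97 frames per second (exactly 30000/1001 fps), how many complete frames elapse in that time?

195764 frames

1 h 48 min 52 s = 6532 s.
Frames = 6532 × 30000/1001 = 195960000/1001 ≈ 195764.2358.
Complete frames: 195764.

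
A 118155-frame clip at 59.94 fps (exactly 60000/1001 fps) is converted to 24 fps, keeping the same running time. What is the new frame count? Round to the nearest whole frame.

47309 frames

Frames at target rate = 118155 × (24) / (60000/1001) = 23654631/500 ≈ 47309.262.
Nearest whole frame: 47309.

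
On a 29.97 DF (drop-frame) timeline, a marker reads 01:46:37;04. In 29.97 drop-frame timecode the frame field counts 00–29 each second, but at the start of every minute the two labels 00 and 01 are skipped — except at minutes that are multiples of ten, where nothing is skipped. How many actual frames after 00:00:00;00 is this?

191722

Complete 10-minute blocks: 10, each 17982 frames → 179820.
Remaining 6 whole minutes in the current block: 1800 + 5 × 1798 = 10790 frames.
Within the current minute: 37 × 30 + 4 − 2 = 1112 (labels ;00/;01 skipped at this minute). Total = 179820 + 10790 + 1112 = 191722.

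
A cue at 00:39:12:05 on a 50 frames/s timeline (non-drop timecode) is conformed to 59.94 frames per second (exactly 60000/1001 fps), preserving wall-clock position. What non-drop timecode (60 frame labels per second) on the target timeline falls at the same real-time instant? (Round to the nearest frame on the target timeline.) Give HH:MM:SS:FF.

Source frame index: (0×3600 + 39×60 + 12) × 50 + 5 = 117605.
Real time: 117605 / (50) = 23521/10 s.
Target frame: (23521/10) × (60000/1001) = 141126000/1001 ≈ 140985.015 → 140985.
At 60 labels/s: frame 140985 → 00:39:09:45.

00:39:09:45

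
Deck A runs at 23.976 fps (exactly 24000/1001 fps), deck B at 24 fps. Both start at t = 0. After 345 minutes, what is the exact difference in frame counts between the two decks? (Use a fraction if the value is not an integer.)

496800/1001 frames

345 min = 20700 s.
A emits 24000/1001 × 20700 = 496800000/1001 frames; B emits 24 × 20700 = 496800.
Difference = 496800/1001 frames (≈ 496.3037); B is ahead of A.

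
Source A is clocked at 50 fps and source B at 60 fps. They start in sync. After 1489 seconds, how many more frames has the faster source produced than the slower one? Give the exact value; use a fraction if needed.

A emits 50 × 1489 = 74450 frames; B emits 60 × 1489 = 89340.
Difference = 14890 frames; B is ahead of A.

14890 frames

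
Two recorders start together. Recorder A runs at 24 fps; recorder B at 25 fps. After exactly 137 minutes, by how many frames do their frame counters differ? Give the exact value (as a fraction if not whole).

137 min = 8220 s.
A emits 24 × 8220 = 197280 frames; B emits 25 × 8220 = 205500.
Difference = 8220 frames; B is ahead of A.

8220 frames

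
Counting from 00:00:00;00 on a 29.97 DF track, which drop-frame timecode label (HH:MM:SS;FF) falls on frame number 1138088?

Ten DF minutes hold 17982 frames, so frame 1138088 lies in block 63 (frames 1132866–1150847) with 5222 frames into that block.
The block's first minute is 1800 frames and the rest 1798 each; 5222 frames reaches minute 2, so 63 × 18 + 2 × 2 = 1138 labels have been skipped so far.
Adding those back, label number 1138088 + 1138 = 1139226 at 30 labels/s is 37974 s + 6 f = 10 h 32 min 54 s frame 6, i.e. 10:32:54;06.

10:32:54;06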